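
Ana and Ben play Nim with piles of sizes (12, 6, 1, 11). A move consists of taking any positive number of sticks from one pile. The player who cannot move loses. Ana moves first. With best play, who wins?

Compute the nim-sum pairwise:
12 ⊕ 6 = 10
10 ⊕ 1 = 11
11 ⊕ 11 = 0
The nim-sum is 0, so this is a P-position: the player to move is in a losing position under optimal play; Ana is about to move from it and so loses — Ben wins.

Ben wins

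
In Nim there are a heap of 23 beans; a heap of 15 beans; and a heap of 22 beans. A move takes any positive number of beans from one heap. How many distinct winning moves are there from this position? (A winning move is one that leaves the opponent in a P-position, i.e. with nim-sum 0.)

1

Nim-sum: 23 ⊕ 15 ⊕ 22 = 14.
The overall nim-sum is X = 14. A heap of size p has a winning move iff p XOR X < p (reduce it to p XOR X).
  23: 23 XOR 14 = 25 ≥ 23 — no move.
  15: 15 XOR 14 = 1 < 15 — winning move (to 1).
  22: 22 XOR 14 = 24 ≥ 22 — no move.
That gives 1 winning move.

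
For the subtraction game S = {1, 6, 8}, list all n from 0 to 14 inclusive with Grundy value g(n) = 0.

0, 2, 4, 7, 9, 11, 14

Compute g(0), g(1), … for moves {1, 6, 8}:
g(0) = mex{} = 0
g(1) = mex{0} = 1
g(2) = mex{1} = 0
g(3) = mex{0} = 1
g(4) = mex{1} = 0
g(5) = mex{0} = 1
g(6) = mex{0,1} = 2
g(7) = mex{1,2} = 0
g(8) = mex{0} = 1
g(9) = mex{1} = 0
g(10) = mex{0} = 1
g(11) = mex{1} = 0
g(12) = mex{0,2} = 1
g(13) = mex{0,1} = 2
g(14) = mex{1,2} = 0
The P-positions (g = 0) in 0..14 are 0, 2, 4, 7, 9, 11, 14.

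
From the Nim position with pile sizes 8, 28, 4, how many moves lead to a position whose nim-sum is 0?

1

Nim-sum: 8 XOR 28 XOR 4 = 16.
The overall nim-sum is X = 16. A pile of size p has a winning move iff p XOR X < p (reduce it to p XOR X).
  8: 8 XOR 16 = 24 ≥ 8 — no move.
  28: 28 XOR 16 = 12 < 28 — winning move (to 12).
  4: 4 XOR 16 = 20 ≥ 4 — no move.
That gives 1 winning move.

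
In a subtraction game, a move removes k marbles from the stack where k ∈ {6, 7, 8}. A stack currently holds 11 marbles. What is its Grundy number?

Build the Grundy sequence with g(k) = mex{g(k−s) : s ∈ {6, 7, 8}, s ≤ k}:
g(0) = mex{} = 0
g(1) = mex{} = 0
g(2) = mex{} = 0
g(3) = mex{} = 0
g(4) = mex{} = 0
g(5) = mex{} = 0
g(6) = mex{0} = 1
g(7) = mex{0} = 1
g(8) = mex{0} = 1
g(9) = mex{0} = 1
g(10) = mex{0} = 1
g(11) = mex{0} = 1
So g(11) = 1.

1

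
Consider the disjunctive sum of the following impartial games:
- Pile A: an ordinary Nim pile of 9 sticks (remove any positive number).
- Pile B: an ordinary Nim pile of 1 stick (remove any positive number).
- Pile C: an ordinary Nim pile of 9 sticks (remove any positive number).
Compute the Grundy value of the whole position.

1

Pile A is a plain Nim pile of size 9, so its Grundy value is 9.
Pile B is a plain Nim pile of size 1, so its Grundy value is 1.
Pile C is a plain Nim pile of size 9, so its Grundy value is 9.
By the Sprague-Grundy theorem, the Grundy value of a sum of independent games is the XOR of the component values.
Combined value = 9 ⊕ 1 ⊕ 9 = 1.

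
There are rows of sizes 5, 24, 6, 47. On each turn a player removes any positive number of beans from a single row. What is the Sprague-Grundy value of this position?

52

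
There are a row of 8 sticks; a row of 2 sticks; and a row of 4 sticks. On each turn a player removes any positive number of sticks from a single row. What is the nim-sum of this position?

14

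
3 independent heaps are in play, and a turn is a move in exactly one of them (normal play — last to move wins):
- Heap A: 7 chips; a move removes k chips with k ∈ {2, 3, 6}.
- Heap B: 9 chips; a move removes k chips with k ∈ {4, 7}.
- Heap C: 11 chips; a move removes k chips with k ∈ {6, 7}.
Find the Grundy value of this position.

2

Build the Grundy sequence for heap A with g(k) = mex{g(k−s) : s ∈ {2, 3, 6}, s ≤ k}:
k:     0  1  2  3  4  5  6  7
g(k):  0  0  1  1  2  0  3  1
So g(7) = 1.
Grundy values for heap B (subtraction set {4, 7}):
k:     0  1  2  3  4  5  6  7  8  9
g(k):  0  0  0  0  1  1  1  1  2  2
So g(9) = 2.
Build the Grundy sequence for heap C with g(k) = mex{g(k−s) : s ∈ {6, 7}, s ≤ k}:
g(0) = mex{} = 0
g(1) = mex{} = 0
g(2) = mex{} = 0
g(3) = mex{} = 0
g(4) = mex{} = 0
g(5) = mex{} = 0
g(6) = mex{0} = 1
g(7) = mex{0} = 1
g(8) = mex{0} = 1
g(9) = mex{0} = 1
g(10) = mex{0} = 1
g(11) = mex{0} = 1
So g(11) = 1.
The value of a disjunctive sum is the nim-sum of the parts.
Combined value = 1 XOR 2 XOR 1 = 2.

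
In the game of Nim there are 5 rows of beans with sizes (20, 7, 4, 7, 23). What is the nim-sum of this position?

Compute the nim-sum pairwise:
20 XOR 7 = 19
19 XOR 4 = 23
23 XOR 7 = 16
16 XOR 23 = 7

7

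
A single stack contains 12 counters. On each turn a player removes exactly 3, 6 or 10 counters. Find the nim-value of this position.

1

Compute g(0), g(1), … for moves {3, 6, 10}:
g(0) = mex{} = 0
g(1) = mex{} = 0
g(2) = mex{} = 0
g(3) = mex{0} = 1
g(4) = mex{0} = 1
g(5) = mex{0} = 1
g(6) = mex{0,1} = 2
g(7) = mex{0,1} = 2
g(8) = mex{0,1} = 2
g(9) = mex{1,2} = 0
g(10) = mex{0,1,2} = 3
g(11) = mex{0,1,2} = 3
g(12) = mex{0,2} = 1
So g(12) = 1.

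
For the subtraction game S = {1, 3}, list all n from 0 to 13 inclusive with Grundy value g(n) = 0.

Build the Grundy sequence with g(k) = mex{g(k−s) : s ∈ {1, 3}, s ≤ k}:
k:     0  1  2  3  4  5  6  7  8  9 10 11 12 13
g(k):  0  1  0  1  0  1  0  1  0  1  0  1  0  1
The P-positions (g = 0) in 0..13 are 0, 2, 4, 6, 8, 10, 12.

0, 2, 4, 6, 8, 10, 12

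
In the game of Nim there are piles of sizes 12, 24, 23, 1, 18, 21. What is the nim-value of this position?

Write each in binary and XOR column by column:
  01100  (12)
  11000  (24)
  10111  (23)
  00001  (1)
  10010  (18)
  10101  (21)
  -----
  00101  (5)

5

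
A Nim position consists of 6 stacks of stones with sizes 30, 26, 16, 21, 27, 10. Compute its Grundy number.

Compute the nim-sum pairwise:
30 ⊕ 26 = 4
4 ⊕ 16 = 20
20 ⊕ 21 = 1
1 ⊕ 27 = 26
26 ⊕ 10 = 16

16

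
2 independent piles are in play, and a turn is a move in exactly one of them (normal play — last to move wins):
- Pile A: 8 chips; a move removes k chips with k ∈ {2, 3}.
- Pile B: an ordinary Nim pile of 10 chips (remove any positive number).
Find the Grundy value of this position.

Grundy values for pile A (subtraction set {2, 3}):
k:     0  1  2  3  4  5  6  7  8
g(k):  0  0  1  1  2  0  0  1  1
So g(8) = 1.
Pile B is a plain Nim pile of size 10, so its Grundy value is 10.
The value of a disjunctive sum is the nim-sum of the parts.
Combined value = 1 XOR 10 = 11.

11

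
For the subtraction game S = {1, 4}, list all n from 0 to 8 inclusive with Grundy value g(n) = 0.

0, 2, 5, 7

Grundy values for subtraction set {1, 4}:
g(0) = mex{} = 0
g(1) = mex{0} = 1
g(2) = mex{1} = 0
g(3) = mex{0} = 1
g(4) = mex{0,1} = 2
g(5) = mex{1,2} = 0
g(6) = mex{0} = 1
g(7) = mex{1} = 0
g(8) = mex{0,2} = 1
The P-positions (g = 0) in 0..8 are 0, 2, 5, 7.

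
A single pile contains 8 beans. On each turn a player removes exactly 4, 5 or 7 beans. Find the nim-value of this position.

Build the Grundy sequence with g(k) = mex{g(k−s) : s ∈ {4, 5, 7}, s ≤ k}:
k:     0  1  2  3  4  5  6  7  8
g(k):  0  0  0  0  1  1  1  1  2
So g(8) = 2.

2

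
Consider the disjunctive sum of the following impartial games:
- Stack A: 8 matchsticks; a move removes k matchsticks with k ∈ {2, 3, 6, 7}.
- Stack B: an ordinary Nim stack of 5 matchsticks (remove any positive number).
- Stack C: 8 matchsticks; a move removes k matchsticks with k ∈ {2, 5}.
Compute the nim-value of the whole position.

Build the Grundy sequence for stack A with g(k) = mex{g(k−s) : s ∈ {2, 3, 6, 7}, s ≤ k}:
g(0) = mex{} = 0
g(1) = mex{} = 0
g(2) = mex{0} = 1
g(3) = mex{0} = 1
g(4) = mex{0,1} = 2
g(5) = mex{1} = 0
g(6) = mex{0,1,2} = 3
g(7) = mex{0,2} = 1
g(8) = mex{0,1,3} = 2
So g(8) = 2.
Stack B is a plain Nim stack of size 5, so its Grundy value is 5.
For stack C, compute g(0), g(1), … with moves {2, 5}:
k:     0  1  2  3  4  5  6  7  8
g(k):  0  0  1  1  0  2  1  0  0
So g(8) = 0.
The value of a disjunctive sum is the nim-sum of the parts.
Combined value = 2 ⊕ 5 ⊕ 0 = 7.

7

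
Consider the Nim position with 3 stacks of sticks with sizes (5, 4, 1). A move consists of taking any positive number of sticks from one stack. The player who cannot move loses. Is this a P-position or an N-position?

Write each in binary and XOR column by column:
  101  (5)
  100  (4)
  001  (1)
  ---
  000  (0)
The nim-sum is 0, so this is a P-position: the player to move is in a losing position under optimal play.

P-position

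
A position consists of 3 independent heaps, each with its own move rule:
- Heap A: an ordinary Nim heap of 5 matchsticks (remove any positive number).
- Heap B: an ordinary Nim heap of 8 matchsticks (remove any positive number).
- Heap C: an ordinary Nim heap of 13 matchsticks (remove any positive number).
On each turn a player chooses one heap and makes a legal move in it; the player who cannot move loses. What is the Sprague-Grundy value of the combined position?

0

Heap A is a plain Nim heap of size 5, so its Grundy value is 5.
Heap B is a plain Nim heap of size 8, so its Grundy value is 8.
Heap C is a plain Nim heap of size 13, so its Grundy value is 13.
By the Sprague-Grundy theorem, the Grundy value of a sum of independent games is the XOR of the component values.
Combined value = 5 XOR 8 XOR 13 = 0.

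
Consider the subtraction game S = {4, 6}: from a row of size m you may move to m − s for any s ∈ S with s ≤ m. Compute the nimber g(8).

2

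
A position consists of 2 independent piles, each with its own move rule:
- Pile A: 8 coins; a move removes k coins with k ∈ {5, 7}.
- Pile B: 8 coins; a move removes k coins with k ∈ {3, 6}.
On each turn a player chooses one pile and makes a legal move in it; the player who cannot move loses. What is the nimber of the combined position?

3

Grundy values for pile A (subtraction set {5, 7}):
k:     0  1  2  3  4  5  6  7  8
g(k):  0  0  0  0  0  1  1  1  1
So g(8) = 1.
Grundy values for pile B (subtraction set {3, 6}):
k:     0  1  2  3  4  5  6  7  8
g(k):  0  0  0  1  1  1  2  2  2
So g(8) = 2.
The value of a disjunctive sum is the nim-sum of the parts.
Combined value = 1 XOR 2 = 3.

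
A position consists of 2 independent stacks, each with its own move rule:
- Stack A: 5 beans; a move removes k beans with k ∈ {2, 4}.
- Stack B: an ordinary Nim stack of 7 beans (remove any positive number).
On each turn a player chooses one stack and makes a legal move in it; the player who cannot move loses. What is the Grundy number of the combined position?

5

Build the Grundy sequence for stack A with g(k) = mex{g(k−s) : s ∈ {2, 4}, s ≤ k}:
k:     0  1  2  3  4  5
g(k):  0  0  1  1  2  2
So g(5) = 2.
Stack B is a plain Nim stack of size 7, so its Grundy value is 7.
By the Sprague-Grundy theorem, the Grundy value of a sum of independent games is the XOR of the component values.
Combined value = 2 XOR 7 = 5.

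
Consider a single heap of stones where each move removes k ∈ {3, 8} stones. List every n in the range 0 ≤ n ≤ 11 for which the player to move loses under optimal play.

0, 1, 2, 6, 7, 11

Build the Grundy sequence with g(k) = mex{g(k−s) : s ∈ {3, 8}, s ≤ k}:
g(0) = mex{} = 0
g(1) = mex{} = 0
g(2) = mex{} = 0
g(3) = mex{0} = 1
g(4) = mex{0} = 1
g(5) = mex{0} = 1
g(6) = mex{1} = 0
g(7) = mex{1} = 0
g(8) = mex{0,1} = 2
g(9) = mex{0} = 1
g(10) = mex{0} = 1
g(11) = mex{1,2} = 0
The P-positions (g = 0) in 0..11 are 0, 1, 2, 6, 7, 11.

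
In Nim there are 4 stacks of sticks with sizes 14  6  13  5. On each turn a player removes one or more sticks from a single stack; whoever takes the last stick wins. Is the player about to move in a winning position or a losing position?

In binary:
  1110  (14)
  0110  (6)
  1101  (13)
  0101  (5)
  ----
  0000  (0)
The nim-sum is 0, so this is a P-position: the player to move is in a losing position under optimal play.

Losing position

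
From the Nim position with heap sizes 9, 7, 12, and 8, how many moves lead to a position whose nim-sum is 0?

3

Nim-sum: 9 ^ 7 ^ 12 ^ 8 = 10.
The overall nim-sum is X = 10. A heap of size p has a winning move iff p XOR X < p (reduce it to p XOR X).
  9: 9 XOR 10 = 3 < 9 — winning move (to 3).
  7: 7 XOR 10 = 13 ≥ 7 — no move.
  12: 12 XOR 10 = 6 < 12 — winning move (to 6).
  8: 8 XOR 10 = 2 < 8 — winning move (to 2).
That gives 3 winning moves.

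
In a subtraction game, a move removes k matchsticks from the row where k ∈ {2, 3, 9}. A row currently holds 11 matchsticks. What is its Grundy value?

Grundy values for subtraction set {2, 3, 9}:
k:     0  1  2  3  4  5  6  7  8  9 10 11
g(k):  0  0  1  1  2  0  0  1  1  2  2  0
So g(11) = 0.

0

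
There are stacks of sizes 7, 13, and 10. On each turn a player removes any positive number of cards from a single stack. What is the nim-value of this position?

Write each in binary and XOR column by column:
  0111  (7)
  1101  (13)
  1010  (10)
  ----
  0000  (0)

0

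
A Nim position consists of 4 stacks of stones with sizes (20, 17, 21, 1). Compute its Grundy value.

17

Write each in binary and XOR column by column:
  10100  (20)
  10001  (17)
  10101  (21)
  00001  (1)
  -----
  10001  (17)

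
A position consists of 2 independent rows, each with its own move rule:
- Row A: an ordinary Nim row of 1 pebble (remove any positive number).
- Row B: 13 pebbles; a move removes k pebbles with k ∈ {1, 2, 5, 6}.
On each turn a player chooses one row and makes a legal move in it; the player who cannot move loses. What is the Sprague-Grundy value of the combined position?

2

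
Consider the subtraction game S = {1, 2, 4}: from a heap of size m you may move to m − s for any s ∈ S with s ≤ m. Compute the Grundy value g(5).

Compute g(0), g(1), … for moves {1, 2, 4}:
k:     0  1  2  3  4  5
g(k):  0  1  2  0  1  2
So g(5) = 2.

2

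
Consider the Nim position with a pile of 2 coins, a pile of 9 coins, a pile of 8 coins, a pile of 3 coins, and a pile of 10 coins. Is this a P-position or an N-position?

Nim-sum: 2 ^ 9 ^ 8 ^ 3 ^ 10 = 10.
The nim-sum is 10 ≠ 0, so this is an N-position: the player to move can win.

N-position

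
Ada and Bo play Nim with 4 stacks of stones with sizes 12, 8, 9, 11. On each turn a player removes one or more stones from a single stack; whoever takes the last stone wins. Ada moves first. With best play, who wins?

In binary:
  1100  (12)
  1000  (8)
  1001  (9)
  1011  (11)
  ----
  0110  (6)
The nim-sum is 6 ≠ 0, so this is an N-position: the player to move can win; Ada has a winning move.

Ada wins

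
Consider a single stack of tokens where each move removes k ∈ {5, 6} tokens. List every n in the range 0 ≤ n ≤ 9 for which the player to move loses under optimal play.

Build the Grundy sequence with g(k) = mex{g(k−s) : s ∈ {5, 6}, s ≤ k}:
g(0) = mex{} = 0
g(1) = mex{} = 0
g(2) = mex{} = 0
g(3) = mex{} = 0
g(4) = mex{} = 0
g(5) = mex{0} = 1
g(6) = mex{0} = 1
g(7) = mex{0} = 1
g(8) = mex{0} = 1
g(9) = mex{0} = 1
The P-positions (g = 0) in 0..9 are 0, 1, 2, 3, 4.

0, 1, 2, 3, 4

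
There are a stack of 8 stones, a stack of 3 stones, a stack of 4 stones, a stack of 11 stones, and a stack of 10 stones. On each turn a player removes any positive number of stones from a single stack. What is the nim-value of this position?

14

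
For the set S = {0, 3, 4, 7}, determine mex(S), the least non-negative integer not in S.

1

0 is in the set but 1 is not, so the mex is 1.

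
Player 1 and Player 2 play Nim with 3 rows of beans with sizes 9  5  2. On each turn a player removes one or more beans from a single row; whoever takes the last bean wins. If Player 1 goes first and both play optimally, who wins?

Player 1 wins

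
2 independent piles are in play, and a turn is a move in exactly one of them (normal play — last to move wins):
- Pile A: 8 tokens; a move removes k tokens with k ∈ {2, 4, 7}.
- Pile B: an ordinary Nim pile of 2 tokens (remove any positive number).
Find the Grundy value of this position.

Grundy values for pile A (subtraction set {2, 4, 7}):
g(0) = mex{} = 0
g(1) = mex{} = 0
g(2) = mex{0} = 1
g(3) = mex{0} = 1
g(4) = mex{0,1} = 2
g(5) = mex{0,1} = 2
g(6) = mex{1,2} = 0
g(7) = mex{0,1,2} = 3
g(8) = mex{0,2} = 1
So g(8) = 1.
Pile B is a plain Nim pile of size 2, so its Grundy value is 2.
The value of a disjunctive sum is the nim-sum of the parts.
Combined value = 1 ⊕ 2 = 3.

3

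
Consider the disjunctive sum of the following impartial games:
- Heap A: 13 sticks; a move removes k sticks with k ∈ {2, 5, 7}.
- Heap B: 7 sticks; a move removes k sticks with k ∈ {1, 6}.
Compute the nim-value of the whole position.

0

Build the Grundy sequence for heap A with g(k) = mex{g(k−s) : s ∈ {2, 5, 7}, s ≤ k}:
g(0) = mex{} = 0
g(1) = mex{} = 0
g(2) = mex{0} = 1
g(3) = mex{0} = 1
g(4) = mex{1} = 0
g(5) = mex{0,1} = 2
g(6) = mex{0} = 1
g(7) = mex{0,1,2} = 3
g(8) = mex{0,1} = 2
g(9) = mex{0,1,3} = 2
g(10) = mex{1,2} = 0
g(11) = mex{0,1,2} = 3
g(12) = mex{0,2,3} = 1
g(13) = mex{1,2,3} = 0
So g(13) = 0.
Build the Grundy sequence for heap B with g(k) = mex{g(k−s) : s ∈ {1, 6}, s ≤ k}:
k:     0  1  2  3  4  5  6  7
g(k):  0  1  0  1  0  1  2  0
So g(7) = 0.
The value of a disjunctive sum is the nim-sum of the parts.
Combined value = 0 XOR 0 = 0.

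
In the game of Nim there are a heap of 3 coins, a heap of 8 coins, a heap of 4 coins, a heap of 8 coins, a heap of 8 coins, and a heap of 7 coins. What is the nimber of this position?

8

Nim-sum: 3 ^ 8 ^ 4 ^ 8 ^ 8 ^ 7 = 8.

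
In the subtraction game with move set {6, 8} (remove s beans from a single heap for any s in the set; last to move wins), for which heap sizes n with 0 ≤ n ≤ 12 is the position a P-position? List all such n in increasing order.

0, 1, 2, 3, 4, 5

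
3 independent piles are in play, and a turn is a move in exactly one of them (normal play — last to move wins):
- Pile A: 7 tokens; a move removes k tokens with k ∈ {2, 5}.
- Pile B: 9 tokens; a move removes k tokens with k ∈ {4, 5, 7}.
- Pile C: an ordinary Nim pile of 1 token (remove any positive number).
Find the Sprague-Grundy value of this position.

Build the Grundy sequence for pile A with g(k) = mex{g(k−s) : s ∈ {2, 5}, s ≤ k}:
g(0) = mex{} = 0
g(1) = mex{} = 0
g(2) = mex{0} = 1
g(3) = mex{0} = 1
g(4) = mex{1} = 0
g(5) = mex{0,1} = 2
g(6) = mex{0} = 1
g(7) = mex{1,2} = 0
So g(7) = 0.
Grundy values for pile B (subtraction set {4, 5, 7}):
k:     0  1  2  3  4  5  6  7  8  9
g(k):  0  0  0  0  1  1  1  1  2  2
So g(9) = 2.
Pile C is a plain Nim pile of size 1, so its Grundy value is 1.
The value of a disjunctive sum is the nim-sum of the parts.
Combined value = 0 XOR 2 XOR 1 = 3.

3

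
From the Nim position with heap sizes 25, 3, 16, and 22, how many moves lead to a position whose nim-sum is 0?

Nim-sum: 25 ^ 3 ^ 16 ^ 22 = 28.
The overall nim-sum is X = 28. A heap of size p has a winning move iff p XOR X < p (reduce it to p XOR X).
  25: 25 XOR 28 = 5 < 25 — winning move (to 5).
  3: 3 XOR 28 = 31 ≥ 3 — no move.
  16: 16 XOR 28 = 12 < 16 — winning move (to 12).
  22: 22 XOR 28 = 10 < 22 — winning move (to 10).
That gives 3 winning moves.

3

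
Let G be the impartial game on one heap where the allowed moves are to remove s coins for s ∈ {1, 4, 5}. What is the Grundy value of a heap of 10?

0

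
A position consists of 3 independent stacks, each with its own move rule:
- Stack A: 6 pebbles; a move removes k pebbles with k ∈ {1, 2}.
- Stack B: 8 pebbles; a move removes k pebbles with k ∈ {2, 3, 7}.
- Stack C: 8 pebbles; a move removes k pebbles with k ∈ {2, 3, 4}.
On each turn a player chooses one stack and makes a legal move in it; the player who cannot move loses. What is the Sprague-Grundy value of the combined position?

For stack A, compute g(0), g(1), … with moves {1, 2}:
k:     0  1  2  3  4  5  6
g(k):  0  1  2  0  1  2  0
So g(6) = 0.
Build the Grundy sequence for stack B with g(k) = mex{g(k−s) : s ∈ {2, 3, 7}, s ≤ k}:
k:     0  1  2  3  4  5  6  7  8
g(k):  0  0  1  1  2  0  0  1  1
So g(8) = 1.
Grundy values for stack C (subtraction set {2, 3, 4}):
k:     0  1  2  3  4  5  6  7  8
g(k):  0  0  1  1  2  2  0  0  1
So g(8) = 1.
By the Sprague-Grundy theorem, the Grundy value of a sum of independent games is the XOR of the component values.
Combined value = 0 XOR 1 XOR 1 = 0.

0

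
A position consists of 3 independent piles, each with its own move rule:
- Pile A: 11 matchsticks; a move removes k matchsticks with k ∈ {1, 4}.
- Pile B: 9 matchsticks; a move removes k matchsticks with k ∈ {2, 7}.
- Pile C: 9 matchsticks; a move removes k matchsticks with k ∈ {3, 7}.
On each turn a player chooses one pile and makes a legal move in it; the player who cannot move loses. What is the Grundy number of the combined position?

0

Build the Grundy sequence for pile A with g(k) = mex{g(k−s) : s ∈ {1, 4}, s ≤ k}:
k:     0  1  2  3  4  5  6  7  8  9 10 11
g(k):  0  1  0  1  2  0  1  0  1  2  0  1
So g(11) = 1.
Grundy values for pile B (subtraction set {2, 7}):
k:     0  1  2  3  4  5  6  7  8  9
g(k):  0  0  1  1  0  0  1  1  2  0
So g(9) = 0.
For pile C, compute g(0), g(1), … with moves {3, 7}:
g(0) = mex{} = 0
g(1) = mex{} = 0
g(2) = mex{} = 0
g(3) = mex{0} = 1
g(4) = mex{0} = 1
g(5) = mex{0} = 1
g(6) = mex{1} = 0
g(7) = mex{0,1} = 2
g(8) = mex{0,1} = 2
g(9) = mex{0} = 1
So g(9) = 1.
The value of a disjunctive sum is the nim-sum of the parts.
Combined value = 1 ⊕ 0 ⊕ 1 = 0.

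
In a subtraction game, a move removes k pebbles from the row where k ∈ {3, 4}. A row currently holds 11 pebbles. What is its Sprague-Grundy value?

1

Grundy values for subtraction set {3, 4}:
g(0) = mex{} = 0
g(1) = mex{} = 0
g(2) = mex{} = 0
g(3) = mex{0} = 1
g(4) = mex{0} = 1
g(5) = mex{0} = 1
g(6) = mex{0,1} = 2
g(7) = mex{1} = 0
g(8) = mex{1} = 0
g(9) = mex{1,2} = 0
g(10) = mex{0,2} = 1
g(11) = mex{0} = 1
So g(11) = 1.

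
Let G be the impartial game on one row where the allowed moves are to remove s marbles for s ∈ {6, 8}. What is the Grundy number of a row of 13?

2

Build the Grundy sequence with g(k) = mex{g(k−s) : s ∈ {6, 8}, s ≤ k}:
g(0) = mex{} = 0
g(1) = mex{} = 0
g(2) = mex{} = 0
g(3) = mex{} = 0
g(4) = mex{} = 0
g(5) = mex{} = 0
g(6) = mex{0} = 1
g(7) = mex{0} = 1
g(8) = mex{0} = 1
g(9) = mex{0} = 1
g(10) = mex{0} = 1
g(11) = mex{0} = 1
g(12) = mex{0,1} = 2
g(13) = mex{0,1} = 2
So g(13) = 2.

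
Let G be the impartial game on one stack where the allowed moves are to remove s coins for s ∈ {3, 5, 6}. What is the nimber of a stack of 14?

1

Build the Grundy sequence with g(k) = mex{g(k−s) : s ∈ {3, 5, 6}, s ≤ k}:
k:     0  1  2  3  4  5  6  7  8  9 10 11 12 13 14
g(k):  0  0  0  1  1  1  2  2  2  0  0  0  1  1  1
So g(14) = 1.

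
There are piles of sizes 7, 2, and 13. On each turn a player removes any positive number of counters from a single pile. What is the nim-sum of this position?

8

Compute the nim-sum pairwise:
7 XOR 2 = 5
5 XOR 13 = 8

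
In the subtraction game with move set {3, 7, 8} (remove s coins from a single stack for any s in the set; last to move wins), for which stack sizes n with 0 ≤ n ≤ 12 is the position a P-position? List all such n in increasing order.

0, 1, 2, 6, 11, 12

Grundy values for subtraction set {3, 7, 8}:
k:     0  1  2  3  4  5  6  7  8  9 10 11 12
g(k):  0  0  0  1  1  1  0  2  2  1  3  0  0
The P-positions (g = 0) in 0..12 are 0, 1, 2, 6, 11, 12.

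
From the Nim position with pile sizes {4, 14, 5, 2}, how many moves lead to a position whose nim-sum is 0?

1

Nim-sum: 4 XOR 14 XOR 5 XOR 2 = 13.
The overall nim-sum is X = 13. A pile of size p has a winning move iff p XOR X < p (reduce it to p XOR X).
  4: 4 XOR 13 = 9 ≥ 4 — no move.
  14: 14 XOR 13 = 3 < 14 — winning move (to 3).
  5: 5 XOR 13 = 8 ≥ 5 — no move.
  2: 2 XOR 13 = 15 ≥ 2 — no move.
That gives 1 winning move.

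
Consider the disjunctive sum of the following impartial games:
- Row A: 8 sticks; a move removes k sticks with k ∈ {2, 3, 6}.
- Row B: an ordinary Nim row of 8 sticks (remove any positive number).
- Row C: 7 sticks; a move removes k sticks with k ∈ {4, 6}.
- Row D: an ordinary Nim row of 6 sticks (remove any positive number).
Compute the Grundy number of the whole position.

13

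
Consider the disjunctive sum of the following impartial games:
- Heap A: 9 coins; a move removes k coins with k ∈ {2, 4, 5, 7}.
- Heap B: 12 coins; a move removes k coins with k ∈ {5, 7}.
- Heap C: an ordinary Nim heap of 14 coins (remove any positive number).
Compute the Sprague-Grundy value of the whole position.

14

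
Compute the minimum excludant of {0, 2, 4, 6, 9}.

1

0 is in the set but 1 is not, so the mex is 1.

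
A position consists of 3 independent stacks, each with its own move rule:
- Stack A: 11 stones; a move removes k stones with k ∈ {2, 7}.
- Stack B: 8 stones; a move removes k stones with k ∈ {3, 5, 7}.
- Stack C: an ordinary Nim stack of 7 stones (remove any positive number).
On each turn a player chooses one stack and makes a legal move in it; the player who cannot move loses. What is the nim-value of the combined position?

Grundy values for stack A (subtraction set {2, 7}):
k:     0  1  2  3  4  5  6  7  8  9 10 11
g(k):  0  0  1  1  0  0  1  1  2  0  0  1
So g(11) = 1.
Grundy values for stack B (subtraction set {3, 5, 7}):
g(0) = mex{} = 0
g(1) = mex{} = 0
g(2) = mex{} = 0
g(3) = mex{0} = 1
g(4) = mex{0} = 1
g(5) = mex{0} = 1
g(6) = mex{0,1} = 2
g(7) = mex{0,1} = 2
g(8) = mex{0,1} = 2
So g(8) = 2.
Stack C is a plain Nim stack of size 7, so its Grundy value is 7.
The value of a disjunctive sum is the nim-sum of the parts.
Combined value = 1 XOR 2 XOR 7 = 4.

4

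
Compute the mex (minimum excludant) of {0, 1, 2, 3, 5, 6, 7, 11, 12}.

The values 0, 1, 2, 3 are all present; 4 is the first non-negative integer missing from the set.

4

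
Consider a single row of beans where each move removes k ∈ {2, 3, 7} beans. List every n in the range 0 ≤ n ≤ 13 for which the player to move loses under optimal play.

0, 1, 5, 6, 10, 11

Build the Grundy sequence with g(k) = mex{g(k−s) : s ∈ {2, 3, 7}, s ≤ k}:
k:     0  1  2  3  4  5  6  7  8  9 10 11 12 13
g(k):  0  0  1  1  2  0  0  1  1  2  0  0  1  1
The P-positions (g = 0) in 0..13 are 0, 1, 5, 6, 10, 11.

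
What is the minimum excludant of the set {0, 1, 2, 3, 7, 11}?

4

The values 0, 1, 2, 3 are all present; 4 is the first non-negative integer missing from the set.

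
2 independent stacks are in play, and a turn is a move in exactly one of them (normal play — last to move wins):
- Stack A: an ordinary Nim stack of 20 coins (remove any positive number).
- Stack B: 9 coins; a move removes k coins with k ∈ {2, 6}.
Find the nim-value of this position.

Stack A is a plain Nim stack of size 20, so its Grundy value is 20.
For stack B, compute g(0), g(1), … with moves {2, 6}:
g(0) = mex{} = 0
g(1) = mex{} = 0
g(2) = mex{0} = 1
g(3) = mex{0} = 1
g(4) = mex{1} = 0
g(5) = mex{1} = 0
g(6) = mex{0} = 1
g(7) = mex{0} = 1
g(8) = mex{1} = 0
g(9) = mex{1} = 0
So g(9) = 0.
By the Sprague-Grundy theorem, the Grundy value of a sum of independent games is the XOR of the component values.
Combined value = 20 ⊕ 0 = 20.

20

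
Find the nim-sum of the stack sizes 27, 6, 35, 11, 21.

32

Bitwise XOR of the heap sizes:
  011011  (27)
  000110  (6)
  100011  (35)
  001011  (11)
  010101  (21)
  ------
  100000  (32)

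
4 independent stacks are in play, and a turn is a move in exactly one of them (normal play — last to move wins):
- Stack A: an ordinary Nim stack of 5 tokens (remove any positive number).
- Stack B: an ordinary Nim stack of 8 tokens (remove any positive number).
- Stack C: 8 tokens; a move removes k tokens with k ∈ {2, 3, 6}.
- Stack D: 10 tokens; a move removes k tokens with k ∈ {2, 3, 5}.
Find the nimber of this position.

14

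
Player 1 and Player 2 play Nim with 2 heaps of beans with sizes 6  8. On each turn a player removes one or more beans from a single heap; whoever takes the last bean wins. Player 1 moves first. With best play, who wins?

Bitwise XOR of the heap sizes:
  0110  (6)
  1000  (8)
  ----
  1110  (14)
The nim-sum is 14 ≠ 0, so this is an N-position: the player to move can win; Player 1 has a winning move.

Player 1 wins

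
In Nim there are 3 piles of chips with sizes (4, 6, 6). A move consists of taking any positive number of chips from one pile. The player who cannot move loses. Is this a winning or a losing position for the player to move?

Winning position

Compute the nim-sum pairwise:
4 XOR 6 = 2
2 XOR 6 = 4
The nim-sum is 4 ≠ 0, so this is an N-position: the player to move can win.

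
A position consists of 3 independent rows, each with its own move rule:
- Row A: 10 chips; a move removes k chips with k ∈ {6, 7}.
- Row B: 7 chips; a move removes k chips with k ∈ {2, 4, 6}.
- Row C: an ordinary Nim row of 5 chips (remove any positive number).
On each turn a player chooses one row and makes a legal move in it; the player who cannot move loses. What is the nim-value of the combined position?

7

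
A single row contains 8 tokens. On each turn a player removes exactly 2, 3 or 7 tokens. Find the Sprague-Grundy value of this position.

1

Build the Grundy sequence with g(k) = mex{g(k−s) : s ∈ {2, 3, 7}, s ≤ k}:
k:     0  1  2  3  4  5  6  7  8
g(k):  0  0  1  1  2  0  0  1  1
So g(8) = 1.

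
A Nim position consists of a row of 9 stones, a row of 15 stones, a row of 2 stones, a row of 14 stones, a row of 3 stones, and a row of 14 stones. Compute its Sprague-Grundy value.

7

Compute the nim-sum pairwise:
9 ^ 15 = 6
6 ^ 2 = 4
4 ^ 14 = 10
10 ^ 3 = 9
9 ^ 14 = 7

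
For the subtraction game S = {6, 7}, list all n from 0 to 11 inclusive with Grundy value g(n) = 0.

0, 1, 2, 3, 4, 5

Build the Grundy sequence with g(k) = mex{g(k−s) : s ∈ {6, 7}, s ≤ k}:
k:     0  1  2  3  4  5  6  7  8  9 10 11
g(k):  0  0  0  0  0  0  1  1  1  1  1  1
The P-positions (g = 0) in 0..11 are 0, 1, 2, 3, 4, 5.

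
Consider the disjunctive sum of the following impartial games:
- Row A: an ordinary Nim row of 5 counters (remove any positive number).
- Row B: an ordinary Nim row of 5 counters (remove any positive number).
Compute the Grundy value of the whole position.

0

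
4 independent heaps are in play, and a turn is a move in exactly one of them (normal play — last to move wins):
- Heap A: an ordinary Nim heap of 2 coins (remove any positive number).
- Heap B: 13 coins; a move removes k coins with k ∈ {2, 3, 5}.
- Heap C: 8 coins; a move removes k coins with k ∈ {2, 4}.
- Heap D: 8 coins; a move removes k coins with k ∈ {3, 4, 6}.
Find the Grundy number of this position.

Heap A is a plain Nim heap of size 2, so its Grundy value is 2.
Build the Grundy sequence for heap B with g(k) = mex{g(k−s) : s ∈ {2, 3, 5}, s ≤ k}:
k:     0  1  2  3  4  5  6  7  8  9 10 11 12 13
g(k):  0  0  1  1  2  2  3  0  0  1  1  2  2  3
So g(13) = 3.
For heap C, compute g(0), g(1), … with moves {2, 4}:
k:     0  1  2  3  4  5  6  7  8
g(k):  0  0  1  1  2  2  0  0  1
So g(8) = 1.
Build the Grundy sequence for heap D with g(k) = mex{g(k−s) : s ∈ {3, 4, 6}, s ≤ k}:
k:     0  1  2  3  4  5  6  7  8
g(k):  0  0  0  1  1  1  2  2  2
So g(8) = 2.
The value of a disjunctive sum is the nim-sum of the parts.
Combined value = 2 XOR 3 XOR 1 XOR 2 = 2.

2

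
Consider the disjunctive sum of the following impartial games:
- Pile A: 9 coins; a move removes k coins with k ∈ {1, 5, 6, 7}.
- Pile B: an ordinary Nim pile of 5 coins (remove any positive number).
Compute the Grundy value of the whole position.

6

Build the Grundy sequence for pile A with g(k) = mex{g(k−s) : s ∈ {1, 5, 6, 7}, s ≤ k}:
k:     0  1  2  3  4  5  6  7  8  9
g(k):  0  1  0  1  0  1  2  3  2  3
So g(9) = 3.
Pile B is a plain Nim pile of size 5, so its Grundy value is 5.
The value of a disjunctive sum is the nim-sum of the parts.
Combined value = 3 ⊕ 5 = 6.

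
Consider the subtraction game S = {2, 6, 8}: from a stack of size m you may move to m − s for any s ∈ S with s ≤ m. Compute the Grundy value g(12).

2

Grundy values for subtraction set {2, 6, 8}:
k:     0  1  2  3  4  5  6  7  8  9 10 11 12
g(k):  0  0  1  1  0  0  1  1  2  2  3  3  2
So g(12) = 2.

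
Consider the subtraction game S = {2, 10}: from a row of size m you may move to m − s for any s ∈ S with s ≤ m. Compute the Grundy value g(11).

1

Grundy values for subtraction set {2, 10}:
g(0) = mex{} = 0
g(1) = mex{} = 0
g(2) = mex{0} = 1
g(3) = mex{0} = 1
g(4) = mex{1} = 0
g(5) = mex{1} = 0
g(6) = mex{0} = 1
g(7) = mex{0} = 1
g(8) = mex{1} = 0
g(9) = mex{1} = 0
g(10) = mex{0} = 1
g(11) = mex{0} = 1
So g(11) = 1.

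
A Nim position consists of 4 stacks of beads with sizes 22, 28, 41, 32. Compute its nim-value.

3

In binary:
  010110  (22)
  011100  (28)
  101001  (41)
  100000  (32)
  ------
  000011  (3)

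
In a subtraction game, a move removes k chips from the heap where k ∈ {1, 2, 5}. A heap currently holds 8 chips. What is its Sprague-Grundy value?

2

Build the Grundy sequence with g(k) = mex{g(k−s) : s ∈ {1, 2, 5}, s ≤ k}:
g(0) = mex{} = 0
g(1) = mex{0} = 1
g(2) = mex{0,1} = 2
g(3) = mex{1,2} = 0
g(4) = mex{0,2} = 1
g(5) = mex{0,1} = 2
g(6) = mex{1,2} = 0
g(7) = mex{0,2} = 1
g(8) = mex{0,1} = 2
So g(8) = 2.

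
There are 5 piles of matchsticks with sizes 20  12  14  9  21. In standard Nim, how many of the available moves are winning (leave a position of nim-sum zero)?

3

In binary:
  10100  (20)
  01100  (12)
  01110  (14)
  01001  (9)
  10101  (21)
  -----
  01010  (10)
The overall nim-sum is X = 10. A pile of size p has a winning move iff p XOR X < p (reduce it to p XOR X).
  20: 20 XOR 10 = 30 ≥ 20 — no move.
  12: 12 XOR 10 = 6 < 12 — winning move (to 6).
  14: 14 XOR 10 = 4 < 14 — winning move (to 4).
  9: 9 XOR 10 = 3 < 9 — winning move (to 3).
  21: 21 XOR 10 = 31 ≥ 21 — no move.
That gives 3 winning moves.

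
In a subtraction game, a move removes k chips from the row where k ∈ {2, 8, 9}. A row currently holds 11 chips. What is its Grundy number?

Grundy values for subtraction set {2, 8, 9}:
k:     0  1  2  3  4  5  6  7  8  9 10 11
g(k):  0  0  1  1  0  0  1  1  2  2  3  0
So g(11) = 0.

0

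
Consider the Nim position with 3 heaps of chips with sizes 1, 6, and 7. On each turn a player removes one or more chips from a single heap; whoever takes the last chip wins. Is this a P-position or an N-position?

P-position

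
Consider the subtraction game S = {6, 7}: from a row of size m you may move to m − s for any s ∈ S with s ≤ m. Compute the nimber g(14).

0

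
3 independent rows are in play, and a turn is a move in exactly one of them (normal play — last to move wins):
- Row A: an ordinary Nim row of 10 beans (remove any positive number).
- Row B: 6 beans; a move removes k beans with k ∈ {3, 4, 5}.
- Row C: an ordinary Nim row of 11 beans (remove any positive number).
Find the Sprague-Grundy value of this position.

3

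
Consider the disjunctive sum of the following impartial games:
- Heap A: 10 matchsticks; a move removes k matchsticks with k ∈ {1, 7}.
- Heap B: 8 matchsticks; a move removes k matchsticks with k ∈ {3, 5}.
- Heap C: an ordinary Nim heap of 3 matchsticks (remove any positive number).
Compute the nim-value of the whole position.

3

Grundy values for heap A (subtraction set {1, 7}):
g(0) = mex{} = 0
g(1) = mex{0} = 1
g(2) = mex{1} = 0
g(3) = mex{0} = 1
g(4) = mex{1} = 0
g(5) = mex{0} = 1
g(6) = mex{1} = 0
g(7) = mex{0} = 1
g(8) = mex{1} = 0
g(9) = mex{0} = 1
g(10) = mex{1} = 0
So g(10) = 0.
Build the Grundy sequence for heap B with g(k) = mex{g(k−s) : s ∈ {3, 5}, s ≤ k}:
k:     0  1  2  3  4  5  6  7  8
g(k):  0  0  0  1  1  1  2  2  0
So g(8) = 0.
Heap C is a plain Nim heap of size 3, so its Grundy value is 3.
The value of a disjunctive sum is the nim-sum of the parts.
Combined value = 0 ⊕ 0 ⊕ 3 = 3.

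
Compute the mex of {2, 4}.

0 is not in the set, so the mex is 0.

0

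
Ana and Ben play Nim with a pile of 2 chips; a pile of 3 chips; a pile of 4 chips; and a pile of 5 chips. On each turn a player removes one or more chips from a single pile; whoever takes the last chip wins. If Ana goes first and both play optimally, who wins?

In binary:
  010  (2)
  011  (3)
  100  (4)
  101  (5)
  ---
  000  (0)
The nim-sum is 0, so this is a P-position: the player to move is in a losing position under optimal play; Ana is about to move from it and so loses — Ben wins.

Ben wins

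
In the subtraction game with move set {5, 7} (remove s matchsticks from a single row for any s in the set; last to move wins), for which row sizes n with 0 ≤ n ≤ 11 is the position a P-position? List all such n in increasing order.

0, 1, 2, 3, 4

Grundy values for subtraction set {5, 7}:
g(0) = mex{} = 0
g(1) = mex{} = 0
g(2) = mex{} = 0
g(3) = mex{} = 0
g(4) = mex{} = 0
g(5) = mex{0} = 1
g(6) = mex{0} = 1
g(7) = mex{0} = 1
g(8) = mex{0} = 1
g(9) = mex{0} = 1
g(10) = mex{0,1} = 2
g(11) = mex{0,1} = 2
The P-positions (g = 0) in 0..11 are 0, 1, 2, 3, 4.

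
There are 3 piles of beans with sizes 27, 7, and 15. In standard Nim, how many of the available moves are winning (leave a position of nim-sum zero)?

Compute the nim-sum pairwise:
27 ⊕ 7 = 28
28 ⊕ 15 = 19
The overall nim-sum is X = 19. A pile of size p has a winning move iff p XOR X < p (reduce it to p XOR X).
  27: 27 XOR 19 = 8 < 27 — winning move (to 8).
  7: 7 XOR 19 = 20 ≥ 7 — no move.
  15: 15 XOR 19 = 28 ≥ 15 — no move.
That gives 1 winning move.

1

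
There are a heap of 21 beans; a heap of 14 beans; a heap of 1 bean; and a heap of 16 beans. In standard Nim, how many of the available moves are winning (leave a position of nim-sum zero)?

1

Compute the nim-sum pairwise:
21 ⊕ 14 = 27
27 ⊕ 1 = 26
26 ⊕ 16 = 10
The overall nim-sum is X = 10. A heap of size p has a winning move iff p XOR X < p (reduce it to p XOR X).
  21: 21 XOR 10 = 31 ≥ 21 — no move.
  14: 14 XOR 10 = 4 < 14 — winning move (to 4).
  1: 1 XOR 10 = 11 ≥ 1 — no move.
  16: 16 XOR 10 = 26 ≥ 16 — no move.
That gives 1 winning move.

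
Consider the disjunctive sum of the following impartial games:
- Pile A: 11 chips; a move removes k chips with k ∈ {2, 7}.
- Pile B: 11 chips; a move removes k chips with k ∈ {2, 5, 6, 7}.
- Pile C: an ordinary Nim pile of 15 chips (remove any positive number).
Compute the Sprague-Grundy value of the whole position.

13

Build the Grundy sequence for pile A with g(k) = mex{g(k−s) : s ∈ {2, 7}, s ≤ k}:
g(0) = mex{} = 0
g(1) = mex{} = 0
g(2) = mex{0} = 1
g(3) = mex{0} = 1
g(4) = mex{1} = 0
g(5) = mex{1} = 0
g(6) = mex{0} = 1
g(7) = mex{0} = 1
g(8) = mex{0,1} = 2
g(9) = mex{1} = 0
g(10) = mex{1,2} = 0
g(11) = mex{0} = 1
So g(11) = 1.
For pile B, compute g(0), g(1), … with moves {2, 5, 6, 7}:
k:     0  1  2  3  4  5  6  7  8  9 10 11
g(k):  0  0  1  1  0  2  1  3  2  2  3  3
So g(11) = 3.
Pile C is a plain Nim pile of size 15, so its Grundy value is 15.
By the Sprague-Grundy theorem, the Grundy value of a sum of independent games is the XOR of the component values.
Combined value = 1 XOR 3 XOR 15 = 13.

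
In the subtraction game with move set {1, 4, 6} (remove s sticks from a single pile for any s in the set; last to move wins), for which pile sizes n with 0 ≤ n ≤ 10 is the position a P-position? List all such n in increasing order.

0, 2, 5, 7, 10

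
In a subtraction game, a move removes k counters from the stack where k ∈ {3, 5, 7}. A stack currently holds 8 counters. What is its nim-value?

Compute g(0), g(1), … for moves {3, 5, 7}:
k:     0  1  2  3  4  5  6  7  8
g(k):  0  0  0  1  1  1  2  2  2
So g(8) = 2.

2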